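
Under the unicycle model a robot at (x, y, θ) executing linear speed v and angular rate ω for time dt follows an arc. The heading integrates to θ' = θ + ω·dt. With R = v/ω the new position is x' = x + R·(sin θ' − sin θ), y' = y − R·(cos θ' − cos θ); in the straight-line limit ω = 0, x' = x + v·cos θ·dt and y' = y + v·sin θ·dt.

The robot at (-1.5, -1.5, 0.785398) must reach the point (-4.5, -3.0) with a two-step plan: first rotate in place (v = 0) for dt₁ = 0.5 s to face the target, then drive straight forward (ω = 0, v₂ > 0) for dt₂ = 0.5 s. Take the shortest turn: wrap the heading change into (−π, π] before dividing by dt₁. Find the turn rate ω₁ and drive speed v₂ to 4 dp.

heading to target = atan2(-3−-1.5, -4.5−-1.5) = -2.6779
Δθ = wrap(-2.6779 − 0.7854) = 2.8198; ω₁ = Δθ/dt₁ = 5.6397
distance = √((-4.5−-1.5)² + (-3−-1.5)²) = 3.3541; v₂ = distance/dt₂ = 6.7082

ω₁ = 5.6397, v₂ = 6.7082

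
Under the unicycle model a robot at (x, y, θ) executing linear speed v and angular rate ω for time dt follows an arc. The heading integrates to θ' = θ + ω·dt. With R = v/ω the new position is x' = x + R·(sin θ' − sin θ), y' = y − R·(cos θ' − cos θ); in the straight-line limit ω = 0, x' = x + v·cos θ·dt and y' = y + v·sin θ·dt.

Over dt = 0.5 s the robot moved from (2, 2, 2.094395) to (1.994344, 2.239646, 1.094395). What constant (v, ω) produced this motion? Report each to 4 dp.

Δθ = 1.094395 − 2.094395 = -1.000000
ω = Δθ/dt = -1.000000/0.5 = -2.0000
R = −Δy/(cos θ' − cos θ) = -0.2500
v = R·ω = -0.2500·-2.0000 = 0.5000

v = 0.5000, ω = -2.0000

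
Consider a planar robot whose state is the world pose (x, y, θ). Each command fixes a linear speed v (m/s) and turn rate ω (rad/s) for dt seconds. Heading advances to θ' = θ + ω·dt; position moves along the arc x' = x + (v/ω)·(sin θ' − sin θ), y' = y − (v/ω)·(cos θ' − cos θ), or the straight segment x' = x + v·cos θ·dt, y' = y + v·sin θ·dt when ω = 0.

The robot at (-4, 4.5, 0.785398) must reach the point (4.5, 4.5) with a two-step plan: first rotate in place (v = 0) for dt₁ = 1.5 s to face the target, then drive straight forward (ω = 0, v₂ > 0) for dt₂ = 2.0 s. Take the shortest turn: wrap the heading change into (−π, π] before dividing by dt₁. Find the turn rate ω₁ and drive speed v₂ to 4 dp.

ω₁ = -0.5236, v₂ = 4.2500

heading to target = atan2(4.5−4.5, 4.5−-4) = 0.0000
Δθ = wrap(0.0000 − 0.7854) = -0.7854; ω₁ = Δθ/dt₁ = -0.5236
distance = √((4.5−-4)² + (4.5−4.5)²) = 8.5000; v₂ = distance/dt₂ = 4.2500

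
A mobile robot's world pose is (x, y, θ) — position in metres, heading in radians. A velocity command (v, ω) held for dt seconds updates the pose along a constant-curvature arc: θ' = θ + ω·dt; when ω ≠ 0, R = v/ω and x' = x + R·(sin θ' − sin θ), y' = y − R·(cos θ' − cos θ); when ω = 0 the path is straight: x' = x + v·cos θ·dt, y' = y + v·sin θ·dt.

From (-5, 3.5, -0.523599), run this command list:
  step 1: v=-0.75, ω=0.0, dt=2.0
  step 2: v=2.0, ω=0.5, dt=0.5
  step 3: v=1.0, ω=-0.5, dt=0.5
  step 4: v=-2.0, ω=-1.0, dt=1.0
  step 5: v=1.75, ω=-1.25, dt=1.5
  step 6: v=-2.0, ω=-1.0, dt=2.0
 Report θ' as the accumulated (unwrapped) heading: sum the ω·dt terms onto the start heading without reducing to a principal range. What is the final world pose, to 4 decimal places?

(-6.6334, 0.6854, -5.3986)

step 1: θ'=-0.5236 (straight) → pose (-6.2990, 4.2500, -0.5236)
step 2: θ'=-0.2736 (R=4.0000) → pose (-5.3798, 3.8629, -0.2736)
step 3: θ'=-0.5236 (R=-2.0000) → pose (-4.9202, 3.6693, -0.5236)
step 4: θ'=-1.5236 (R=2.0000) → pose (-5.9180, 5.3070, -1.5236)
step 5: θ'=-3.3986 (R=-1.4000) → pose (-7.6723, 3.8869, -3.3986)
step 6: θ'=-5.3986 (R=2.0000) → pose (-6.6334, 0.6854, -5.3986)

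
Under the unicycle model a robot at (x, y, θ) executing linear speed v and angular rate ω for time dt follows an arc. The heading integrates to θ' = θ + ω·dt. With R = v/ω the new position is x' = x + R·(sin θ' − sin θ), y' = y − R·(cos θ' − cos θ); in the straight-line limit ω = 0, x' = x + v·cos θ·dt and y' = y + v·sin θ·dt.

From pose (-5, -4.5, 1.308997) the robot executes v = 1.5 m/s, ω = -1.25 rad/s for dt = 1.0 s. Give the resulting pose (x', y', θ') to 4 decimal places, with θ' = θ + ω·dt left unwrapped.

θ' = 1.3090 + -1.25·1.0 = 0.0590
R = v/ω = 1.5/-1.25 = -1.2000
x' = -5 + -1.2000·(sin 0.0590 − sin 1.3090) = -3.9116
y' = -4.5 − -1.2000·(cos 0.0590 − cos 1.3090) = -3.6127

(-3.9116, -3.6127, 0.0590)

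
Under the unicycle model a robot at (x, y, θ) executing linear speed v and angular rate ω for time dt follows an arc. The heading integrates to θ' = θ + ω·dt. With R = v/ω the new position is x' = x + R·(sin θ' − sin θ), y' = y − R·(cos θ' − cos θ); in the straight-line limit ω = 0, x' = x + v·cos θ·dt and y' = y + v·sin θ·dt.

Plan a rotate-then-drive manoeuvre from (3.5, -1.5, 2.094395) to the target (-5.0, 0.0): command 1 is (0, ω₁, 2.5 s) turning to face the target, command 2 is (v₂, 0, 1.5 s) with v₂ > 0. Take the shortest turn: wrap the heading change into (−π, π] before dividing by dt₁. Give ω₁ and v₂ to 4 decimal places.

heading to target = atan2(0−-1.5, -5−3.5) = 2.9669
Δθ = wrap(2.9669 − 2.0944) = 0.8725; ω₁ = Δθ/dt₁ = 0.3490
distance = √((-5−3.5)² + (0−-1.5)²) = 8.6313; v₂ = distance/dt₂ = 5.7542

ω₁ = 0.3490, v₂ = 5.7542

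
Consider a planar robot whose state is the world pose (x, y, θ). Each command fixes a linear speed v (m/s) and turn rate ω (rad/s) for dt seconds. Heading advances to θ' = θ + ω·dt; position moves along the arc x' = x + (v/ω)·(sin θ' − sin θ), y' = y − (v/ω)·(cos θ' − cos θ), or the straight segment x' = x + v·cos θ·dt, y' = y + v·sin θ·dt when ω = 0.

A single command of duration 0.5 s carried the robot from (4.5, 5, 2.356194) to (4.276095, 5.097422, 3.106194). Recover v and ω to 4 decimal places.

Δθ = 3.106194 − 2.356194 = 0.750000
ω = Δθ/dt = 0.750000/0.5 = 1.5000
R = Δx/(sin θ' − sin θ) = 0.3333
v = R·ω = 0.3333·1.5000 = 0.5000

v = 0.5000, ω = 1.5000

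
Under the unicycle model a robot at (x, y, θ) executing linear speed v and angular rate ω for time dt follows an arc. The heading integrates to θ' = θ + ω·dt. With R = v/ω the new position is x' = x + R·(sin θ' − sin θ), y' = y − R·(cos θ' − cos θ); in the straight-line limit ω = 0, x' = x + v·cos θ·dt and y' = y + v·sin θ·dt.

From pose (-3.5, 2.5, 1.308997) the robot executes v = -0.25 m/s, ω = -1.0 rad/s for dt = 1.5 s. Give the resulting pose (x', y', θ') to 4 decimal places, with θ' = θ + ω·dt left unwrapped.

(-3.7889, 2.3193, -0.1910)

θ' = 1.3090 + -1.0·1.5 = -0.1910
R = v/ω = -0.25/-1.0 = 0.2500
x' = -3.5 + 0.2500·(sin -0.1910 − sin 1.3090) = -3.7889
y' = 2.5 − 0.2500·(cos -0.1910 − cos 1.3090) = 2.3193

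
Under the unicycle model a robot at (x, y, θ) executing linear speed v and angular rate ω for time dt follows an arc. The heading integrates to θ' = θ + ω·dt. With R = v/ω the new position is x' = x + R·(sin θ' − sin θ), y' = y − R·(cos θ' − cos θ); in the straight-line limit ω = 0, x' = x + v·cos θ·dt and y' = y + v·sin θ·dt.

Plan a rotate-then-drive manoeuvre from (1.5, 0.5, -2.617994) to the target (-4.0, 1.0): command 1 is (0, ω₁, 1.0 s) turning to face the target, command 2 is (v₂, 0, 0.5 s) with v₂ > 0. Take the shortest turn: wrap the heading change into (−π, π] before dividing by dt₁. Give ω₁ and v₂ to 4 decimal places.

ω₁ = -0.6143, v₂ = 11.0454

heading to target = atan2(1−0.5, -4−1.5) = 3.0509
Δθ = wrap(3.0509 − -2.6180) = -0.6143; ω₁ = Δθ/dt₁ = -0.6143
distance = √((-4−1.5)² + (1−0.5)²) = 5.5227; v₂ = distance/dt₂ = 11.0454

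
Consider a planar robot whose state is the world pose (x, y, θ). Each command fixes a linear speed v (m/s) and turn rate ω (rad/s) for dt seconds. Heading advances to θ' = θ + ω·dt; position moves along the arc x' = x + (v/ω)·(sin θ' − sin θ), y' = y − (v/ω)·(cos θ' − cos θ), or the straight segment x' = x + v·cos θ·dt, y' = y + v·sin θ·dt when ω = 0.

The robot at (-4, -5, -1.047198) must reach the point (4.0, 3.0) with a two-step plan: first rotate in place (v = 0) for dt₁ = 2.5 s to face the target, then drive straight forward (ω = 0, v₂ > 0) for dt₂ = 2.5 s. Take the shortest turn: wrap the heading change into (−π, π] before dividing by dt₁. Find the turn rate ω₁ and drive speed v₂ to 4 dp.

ω₁ = 0.7330, v₂ = 4.5255

heading to target = atan2(3−-5, 4−-4) = 0.7854
Δθ = wrap(0.7854 − -1.0472) = 1.8326; ω₁ = Δθ/dt₁ = 0.7330
distance = √((4−-4)² + (3−-5)²) = 11.3137; v₂ = distance/dt₂ = 4.5255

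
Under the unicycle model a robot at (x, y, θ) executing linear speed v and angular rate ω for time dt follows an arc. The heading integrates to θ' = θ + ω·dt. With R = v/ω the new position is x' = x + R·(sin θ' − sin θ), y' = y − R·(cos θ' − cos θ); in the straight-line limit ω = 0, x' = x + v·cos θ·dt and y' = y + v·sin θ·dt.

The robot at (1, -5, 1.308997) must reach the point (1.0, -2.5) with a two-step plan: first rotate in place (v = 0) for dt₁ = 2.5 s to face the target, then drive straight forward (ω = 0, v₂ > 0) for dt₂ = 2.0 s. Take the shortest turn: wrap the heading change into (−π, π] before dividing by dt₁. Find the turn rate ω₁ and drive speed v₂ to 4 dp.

heading to target = atan2(-2.5−-5, 1−1) = 1.5708
Δθ = wrap(1.5708 − 1.3090) = 0.2618; ω₁ = Δθ/dt₁ = 0.1047
distance = √((1−1)² + (-2.5−-5)²) = 2.5000; v₂ = distance/dt₂ = 1.2500

ω₁ = 0.1047, v₂ = 1.2500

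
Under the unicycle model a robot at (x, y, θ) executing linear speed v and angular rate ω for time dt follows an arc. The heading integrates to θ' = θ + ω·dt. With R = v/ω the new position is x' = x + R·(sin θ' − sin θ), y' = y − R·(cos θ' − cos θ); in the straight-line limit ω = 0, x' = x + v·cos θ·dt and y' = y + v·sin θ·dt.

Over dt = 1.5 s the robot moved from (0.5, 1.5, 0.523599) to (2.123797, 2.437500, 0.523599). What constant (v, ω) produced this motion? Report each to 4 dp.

Δθ = 0.523599 − 0.523599 = 0.000000
ω = Δθ/dt = 0.000000/1.5 = 0.0000
ω = 0 → v = (Δx·cos θ + Δy·sin θ)/dt = 1.2500

v = 1.2500, ω = 0.0000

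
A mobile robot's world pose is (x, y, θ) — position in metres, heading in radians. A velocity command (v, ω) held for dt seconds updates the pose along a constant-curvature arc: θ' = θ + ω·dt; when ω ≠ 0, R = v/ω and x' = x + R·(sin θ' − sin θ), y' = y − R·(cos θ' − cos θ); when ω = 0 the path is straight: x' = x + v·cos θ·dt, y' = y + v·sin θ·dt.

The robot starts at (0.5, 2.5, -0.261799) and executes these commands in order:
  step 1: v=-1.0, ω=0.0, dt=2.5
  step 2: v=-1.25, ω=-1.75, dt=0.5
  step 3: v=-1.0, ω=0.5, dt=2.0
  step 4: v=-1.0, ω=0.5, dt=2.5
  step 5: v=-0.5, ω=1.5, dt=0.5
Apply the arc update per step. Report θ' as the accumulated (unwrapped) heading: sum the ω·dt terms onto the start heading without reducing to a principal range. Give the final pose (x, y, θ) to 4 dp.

(-6.0070, 3.3359, 1.8632)

step 1: θ'=-0.2618 (straight) → pose (-1.9148, 3.1470, -0.2618)
step 2: θ'=-1.1368 (R=0.7143) → pose (-2.3780, 3.5366, -1.1368)
step 3: θ'=-0.1368 (R=-2.0000) → pose (-3.9198, 4.6769, -0.1368)
step 4: θ'=1.1132 (R=-2.0000) → pose (-5.9868, 3.5792, 1.1132)
step 5: θ'=1.8632 (R=-0.3333) → pose (-6.0070, 3.3359, 1.8632)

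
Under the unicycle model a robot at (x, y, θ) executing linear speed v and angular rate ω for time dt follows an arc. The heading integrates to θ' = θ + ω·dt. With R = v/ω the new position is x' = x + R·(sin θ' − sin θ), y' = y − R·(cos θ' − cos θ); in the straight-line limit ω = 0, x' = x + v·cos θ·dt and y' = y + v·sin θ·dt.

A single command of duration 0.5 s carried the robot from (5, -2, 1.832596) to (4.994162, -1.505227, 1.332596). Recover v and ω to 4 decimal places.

Δθ = 1.332596 − 1.832596 = -0.500000
ω = Δθ/dt = -0.500000/0.5 = -1.0000
R = −Δy/(cos θ' − cos θ) = -1.0000
v = R·ω = -1.0000·-1.0000 = 1.0000

v = 1.0000, ω = -1.0000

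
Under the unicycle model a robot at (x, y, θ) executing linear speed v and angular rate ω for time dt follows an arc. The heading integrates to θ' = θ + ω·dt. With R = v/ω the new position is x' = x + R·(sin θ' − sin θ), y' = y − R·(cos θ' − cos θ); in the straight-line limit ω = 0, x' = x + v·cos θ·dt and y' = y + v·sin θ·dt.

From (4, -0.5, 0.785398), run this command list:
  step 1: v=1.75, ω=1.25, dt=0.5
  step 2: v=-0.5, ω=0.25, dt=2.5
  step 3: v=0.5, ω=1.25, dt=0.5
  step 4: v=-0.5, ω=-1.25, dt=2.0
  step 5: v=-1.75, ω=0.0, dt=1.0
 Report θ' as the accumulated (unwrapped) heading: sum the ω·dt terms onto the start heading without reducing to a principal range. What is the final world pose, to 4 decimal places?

(2.5572, -1.8028, 0.1604)

step 1: θ'=1.4104 (R=1.4000) → pose (4.3921, 0.2664, 1.4104)
step 2: θ'=2.0354 (R=-2.0000) → pose (4.5784, -0.9492, 2.0354)
step 3: θ'=2.6604 (R=0.4000) → pose (4.4059, -0.7739, 2.6604)
step 4: θ'=0.1604 (R=0.4000) → pose (4.2847, -1.5233, 0.1604)
step 5: θ'=0.1604 (straight) → pose (2.5572, -1.8028, 0.1604)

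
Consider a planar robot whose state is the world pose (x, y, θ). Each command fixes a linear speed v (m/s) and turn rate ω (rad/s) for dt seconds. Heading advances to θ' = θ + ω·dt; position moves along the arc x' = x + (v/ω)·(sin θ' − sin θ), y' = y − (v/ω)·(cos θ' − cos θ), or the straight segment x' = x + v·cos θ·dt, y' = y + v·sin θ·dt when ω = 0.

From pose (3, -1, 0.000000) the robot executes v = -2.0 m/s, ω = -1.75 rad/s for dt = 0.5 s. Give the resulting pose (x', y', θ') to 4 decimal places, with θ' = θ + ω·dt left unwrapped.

(2.1228, -0.5897, -0.8750)

θ' = 0.0000 + -1.75·0.5 = -0.8750
R = v/ω = -2.0/-1.75 = 1.1429
x' = 3 + 1.1429·(sin -0.8750 − sin 0.0000) = 2.1228
y' = -1 − 1.1429·(cos -0.8750 − cos 0.0000) = -0.5897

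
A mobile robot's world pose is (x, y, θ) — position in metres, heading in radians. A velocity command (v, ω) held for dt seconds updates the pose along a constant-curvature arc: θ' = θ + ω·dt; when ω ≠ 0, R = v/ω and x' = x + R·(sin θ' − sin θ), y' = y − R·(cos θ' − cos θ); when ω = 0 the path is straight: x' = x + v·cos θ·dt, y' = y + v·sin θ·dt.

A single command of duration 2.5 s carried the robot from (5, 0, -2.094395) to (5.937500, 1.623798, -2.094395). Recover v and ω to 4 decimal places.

Δθ = -2.094395 − -2.094395 = 0.000000
ω = Δθ/dt = 0.000000/2.5 = 0.0000
ω = 0 → v = (Δx·cos θ + Δy·sin θ)/dt = -0.7500

v = -0.7500, ω = 0.0000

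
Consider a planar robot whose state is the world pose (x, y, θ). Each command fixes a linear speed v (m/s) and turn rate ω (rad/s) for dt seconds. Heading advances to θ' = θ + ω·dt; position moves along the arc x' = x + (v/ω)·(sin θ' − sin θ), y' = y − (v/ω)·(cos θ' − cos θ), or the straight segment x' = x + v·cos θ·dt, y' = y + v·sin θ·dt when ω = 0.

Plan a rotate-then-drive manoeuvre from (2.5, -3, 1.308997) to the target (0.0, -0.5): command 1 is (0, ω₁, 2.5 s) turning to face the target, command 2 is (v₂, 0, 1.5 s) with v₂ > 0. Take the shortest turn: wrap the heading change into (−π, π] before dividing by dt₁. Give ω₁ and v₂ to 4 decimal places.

ω₁ = 0.4189, v₂ = 2.3570

heading to target = atan2(-0.5−-3, 0−2.5) = 2.3562
Δθ = wrap(2.3562 − 1.3090) = 1.0472; ω₁ = Δθ/dt₁ = 0.4189
distance = √((0−2.5)² + (-0.5−-3)²) = 3.5355; v₂ = distance/dt₂ = 2.3570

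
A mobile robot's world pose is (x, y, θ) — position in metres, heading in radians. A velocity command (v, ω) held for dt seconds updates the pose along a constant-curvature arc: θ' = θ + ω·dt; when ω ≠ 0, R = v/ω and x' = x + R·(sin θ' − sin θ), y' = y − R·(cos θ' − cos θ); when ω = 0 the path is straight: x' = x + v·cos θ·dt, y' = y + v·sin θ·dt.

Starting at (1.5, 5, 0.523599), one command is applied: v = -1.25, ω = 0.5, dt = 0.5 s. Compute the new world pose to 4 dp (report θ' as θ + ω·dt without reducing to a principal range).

(1.0032, 4.6234, 0.7736)

θ' = 0.5236 + 0.5·0.5 = 0.7736
R = v/ω = -1.25/0.5 = -2.5000
x' = 1.5 + -2.5000·(sin 0.7736 − sin 0.5236) = 1.0032
y' = 5 − -2.5000·(cos 0.7736 − cos 0.5236) = 4.6234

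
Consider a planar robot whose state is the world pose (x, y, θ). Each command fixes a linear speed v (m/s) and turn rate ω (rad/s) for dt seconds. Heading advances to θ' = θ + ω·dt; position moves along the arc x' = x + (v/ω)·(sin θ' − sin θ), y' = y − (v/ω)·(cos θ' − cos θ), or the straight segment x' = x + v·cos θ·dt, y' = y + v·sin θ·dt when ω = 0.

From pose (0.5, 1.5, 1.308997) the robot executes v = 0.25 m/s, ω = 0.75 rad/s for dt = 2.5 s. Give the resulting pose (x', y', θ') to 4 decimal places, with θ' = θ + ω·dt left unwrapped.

(0.1639, 1.9193, 3.1840)

θ' = 1.3090 + 0.75·2.5 = 3.1840
R = v/ω = 0.25/0.75 = 0.3333
x' = 0.5 + 0.3333·(sin 3.1840 − sin 1.3090) = 0.1639
y' = 1.5 − 0.3333·(cos 3.1840 − cos 1.3090) = 1.9193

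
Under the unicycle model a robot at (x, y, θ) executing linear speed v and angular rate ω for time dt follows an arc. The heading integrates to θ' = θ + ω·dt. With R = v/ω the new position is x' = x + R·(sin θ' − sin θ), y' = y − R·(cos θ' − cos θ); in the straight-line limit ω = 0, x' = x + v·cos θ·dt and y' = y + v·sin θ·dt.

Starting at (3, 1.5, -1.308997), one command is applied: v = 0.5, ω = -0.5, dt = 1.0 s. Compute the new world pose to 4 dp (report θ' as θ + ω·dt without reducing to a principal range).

(3.0058, 1.0052, -1.8090)

θ' = -1.3090 + -0.5·1.0 = -1.8090
R = v/ω = 0.5/-0.5 = -1.0000
x' = 3 + -1.0000·(sin -1.8090 − sin -1.3090) = 3.0058
y' = 1.5 − -1.0000·(cos -1.8090 − cos -1.3090) = 1.0052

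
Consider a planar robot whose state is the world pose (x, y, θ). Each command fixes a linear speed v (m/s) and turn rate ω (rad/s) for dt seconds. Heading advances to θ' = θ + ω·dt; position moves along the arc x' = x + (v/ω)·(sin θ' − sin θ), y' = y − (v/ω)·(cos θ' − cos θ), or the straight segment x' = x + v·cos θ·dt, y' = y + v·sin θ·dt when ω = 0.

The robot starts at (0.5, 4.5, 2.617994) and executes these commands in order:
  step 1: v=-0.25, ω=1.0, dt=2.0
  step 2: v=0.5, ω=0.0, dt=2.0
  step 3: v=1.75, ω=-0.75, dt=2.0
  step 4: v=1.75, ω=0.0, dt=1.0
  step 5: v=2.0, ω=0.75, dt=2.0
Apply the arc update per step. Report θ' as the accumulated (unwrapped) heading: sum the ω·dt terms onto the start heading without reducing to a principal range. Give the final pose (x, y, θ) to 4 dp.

(-6.0656, -0.7886, 4.6180)

step 1: θ'=4.6180 (R=-0.2500) → pose (0.8739, 4.6929, 4.6180)
step 2: θ'=4.6180 (straight) → pose (0.7796, 3.6974, 4.6180)
step 3: θ'=3.1180 (R=-2.3333) → pose (-1.5984, 1.5846, 3.1180)
step 4: θ'=3.1180 (straight) → pose (-3.3479, 1.6259, 3.1180)
step 5: θ'=4.6180 (R=2.6667) → pose (-6.0656, -0.7886, 4.6180)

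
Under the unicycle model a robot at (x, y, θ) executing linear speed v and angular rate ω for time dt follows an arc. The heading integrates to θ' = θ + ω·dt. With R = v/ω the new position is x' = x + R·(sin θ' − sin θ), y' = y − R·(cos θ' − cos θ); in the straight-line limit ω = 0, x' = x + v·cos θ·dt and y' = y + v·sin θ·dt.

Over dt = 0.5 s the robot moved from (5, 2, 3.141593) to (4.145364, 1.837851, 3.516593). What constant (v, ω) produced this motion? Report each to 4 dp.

v = 1.7500, ω = 0.7500

Δθ = 3.516593 − 3.141593 = 0.375000
ω = Δθ/dt = 0.375000/0.5 = 0.7500
R = Δx/(sin θ' − sin θ) = 2.3333
v = R·ω = 2.3333·0.7500 = 1.7500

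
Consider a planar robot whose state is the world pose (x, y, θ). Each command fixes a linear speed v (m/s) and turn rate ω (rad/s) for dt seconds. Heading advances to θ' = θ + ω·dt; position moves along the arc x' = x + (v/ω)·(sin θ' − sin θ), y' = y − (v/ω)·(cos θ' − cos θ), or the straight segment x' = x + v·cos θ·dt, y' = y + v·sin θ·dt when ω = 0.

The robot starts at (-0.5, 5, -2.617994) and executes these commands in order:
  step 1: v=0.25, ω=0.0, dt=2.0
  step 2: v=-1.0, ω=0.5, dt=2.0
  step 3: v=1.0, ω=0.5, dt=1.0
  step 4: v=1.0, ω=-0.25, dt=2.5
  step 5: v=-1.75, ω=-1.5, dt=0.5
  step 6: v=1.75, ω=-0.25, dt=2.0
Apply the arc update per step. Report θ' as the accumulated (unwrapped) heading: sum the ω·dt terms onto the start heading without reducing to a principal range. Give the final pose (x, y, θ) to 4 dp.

step 1: θ'=-2.6180 (straight) → pose (-0.9330, 4.7500, -2.6180)
step 2: θ'=-1.6180 (R=-2.0000) → pose (0.0648, 6.3877, -1.6180)
step 3: θ'=-1.1180 (R=2.0000) → pose (0.2641, 5.4184, -1.1180)
step 4: θ'=-1.7430 (R=-4.0000) → pose (0.6080, 2.9830, -1.7430)
step 5: θ'=-2.4930 (R=1.1667) → pose (1.0527, 3.7129, -2.4930)
step 6: θ'=-2.9930 (R=-7.0000) → pose (-2.1394, 2.3685, -2.9930)

(-2.1394, 2.3685, -2.9930)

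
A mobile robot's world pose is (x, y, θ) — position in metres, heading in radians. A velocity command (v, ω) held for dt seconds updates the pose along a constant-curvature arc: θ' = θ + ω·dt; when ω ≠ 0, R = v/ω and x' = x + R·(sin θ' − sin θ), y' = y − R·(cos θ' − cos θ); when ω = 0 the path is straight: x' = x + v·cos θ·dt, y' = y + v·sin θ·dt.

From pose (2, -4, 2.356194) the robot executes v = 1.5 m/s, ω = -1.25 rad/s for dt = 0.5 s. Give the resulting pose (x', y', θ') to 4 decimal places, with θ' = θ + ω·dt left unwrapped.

θ' = 2.3562 + -1.25·0.5 = 1.7312
R = v/ω = 1.5/-1.25 = -1.2000
x' = 2 + -1.2000·(sin 1.7312 − sin 2.3562) = 1.6639
y' = -4 − -1.2000·(cos 1.7312 − cos 2.3562) = -3.3431

(1.6639, -3.3431, 1.7312)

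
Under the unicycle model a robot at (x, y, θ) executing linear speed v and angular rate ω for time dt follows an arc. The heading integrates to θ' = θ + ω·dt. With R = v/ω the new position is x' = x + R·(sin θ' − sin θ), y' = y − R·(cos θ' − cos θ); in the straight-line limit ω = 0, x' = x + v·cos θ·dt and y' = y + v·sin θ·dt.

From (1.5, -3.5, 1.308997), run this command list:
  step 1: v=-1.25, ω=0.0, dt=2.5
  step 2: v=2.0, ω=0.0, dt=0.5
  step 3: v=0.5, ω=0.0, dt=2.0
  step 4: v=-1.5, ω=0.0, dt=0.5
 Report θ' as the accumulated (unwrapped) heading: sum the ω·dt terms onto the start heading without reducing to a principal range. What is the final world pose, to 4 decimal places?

(1.0147, -5.3111, 1.3090)

step 1: θ'=1.3090 (straight) → pose (0.6912, -6.5185, 1.3090)
step 2: θ'=1.3090 (straight) → pose (0.9500, -5.5526, 1.3090)
step 3: θ'=1.3090 (straight) → pose (1.2088, -4.5867, 1.3090)
step 4: θ'=1.3090 (straight) → pose (1.0147, -5.3111, 1.3090)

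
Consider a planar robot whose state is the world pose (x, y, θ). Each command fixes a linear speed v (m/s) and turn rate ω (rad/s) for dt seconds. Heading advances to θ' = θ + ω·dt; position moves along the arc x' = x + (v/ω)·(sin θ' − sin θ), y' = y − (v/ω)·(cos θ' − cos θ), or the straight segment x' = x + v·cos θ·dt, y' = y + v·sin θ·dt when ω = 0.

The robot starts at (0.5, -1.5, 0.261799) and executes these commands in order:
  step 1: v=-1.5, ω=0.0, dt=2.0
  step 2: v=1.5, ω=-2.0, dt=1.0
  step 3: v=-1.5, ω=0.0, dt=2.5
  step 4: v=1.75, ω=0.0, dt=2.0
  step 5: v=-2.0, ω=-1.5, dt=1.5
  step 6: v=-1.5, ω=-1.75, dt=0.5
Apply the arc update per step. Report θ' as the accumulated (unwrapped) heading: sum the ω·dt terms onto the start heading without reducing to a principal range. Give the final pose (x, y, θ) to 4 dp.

(1.0963, -2.9148, -4.8632)

step 1: θ'=0.2618 (straight) → pose (-2.3978, -2.2765, 0.2618)
step 2: θ'=-1.7382 (R=-0.7500) → pose (-1.4641, -3.1259, -1.7382)
step 3: θ'=-1.7382 (straight) → pose (-0.8393, 0.5717, -1.7382)
step 4: θ'=-1.7382 (straight) → pose (-1.4225, -2.8794, -1.7382)
step 5: θ'=-3.9882 (R=1.3333) → pose (0.8909, -2.2182, -3.9882)
step 6: θ'=-4.8632 (R=0.8571) → pose (1.0963, -2.9148, -4.8632)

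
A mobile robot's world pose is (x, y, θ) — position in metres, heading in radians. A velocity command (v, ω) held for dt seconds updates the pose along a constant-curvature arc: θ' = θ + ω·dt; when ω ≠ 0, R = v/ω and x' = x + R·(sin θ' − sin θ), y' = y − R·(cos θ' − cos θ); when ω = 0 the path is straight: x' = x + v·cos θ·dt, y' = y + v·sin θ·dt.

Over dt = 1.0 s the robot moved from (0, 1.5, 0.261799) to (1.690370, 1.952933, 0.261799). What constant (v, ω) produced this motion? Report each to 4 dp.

v = 1.7500, ω = 0.0000

Δθ = 0.261799 − 0.261799 = 0.000000
ω = Δθ/dt = 0.000000/1.0 = 0.0000
ω = 0 → v = (Δx·cos θ + Δy·sin θ)/dt = 1.7500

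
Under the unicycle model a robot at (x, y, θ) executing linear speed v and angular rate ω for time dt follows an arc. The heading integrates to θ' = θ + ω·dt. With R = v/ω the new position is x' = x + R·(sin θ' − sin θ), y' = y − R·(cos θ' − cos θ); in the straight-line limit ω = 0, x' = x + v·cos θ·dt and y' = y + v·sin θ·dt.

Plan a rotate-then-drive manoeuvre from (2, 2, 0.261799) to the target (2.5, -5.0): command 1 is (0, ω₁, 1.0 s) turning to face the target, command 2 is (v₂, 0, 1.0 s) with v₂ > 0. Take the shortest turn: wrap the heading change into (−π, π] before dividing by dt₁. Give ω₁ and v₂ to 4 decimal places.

ω₁ = -1.7613, v₂ = 7.0178

heading to target = atan2(-5−2, 2.5−2) = -1.4995
Δθ = wrap(-1.4995 − 0.2618) = -1.7613; ω₁ = Δθ/dt₁ = -1.7613
distance = √((2.5−2)² + (-5−2)²) = 7.0178; v₂ = distance/dt₂ = 7.0178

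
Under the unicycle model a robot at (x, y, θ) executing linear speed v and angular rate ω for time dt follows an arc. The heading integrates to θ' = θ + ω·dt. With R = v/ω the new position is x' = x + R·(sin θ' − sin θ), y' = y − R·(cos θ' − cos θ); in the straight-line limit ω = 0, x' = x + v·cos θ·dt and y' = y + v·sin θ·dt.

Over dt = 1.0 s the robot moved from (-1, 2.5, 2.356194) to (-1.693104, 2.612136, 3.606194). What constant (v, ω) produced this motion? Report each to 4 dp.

Δθ = 3.606194 − 2.356194 = 1.250000
ω = Δθ/dt = 1.250000/1.0 = 1.2500
R = Δx/(sin θ' − sin θ) = 0.6000
v = R·ω = 0.6000·1.2500 = 0.7500

v = 0.7500, ω = 1.2500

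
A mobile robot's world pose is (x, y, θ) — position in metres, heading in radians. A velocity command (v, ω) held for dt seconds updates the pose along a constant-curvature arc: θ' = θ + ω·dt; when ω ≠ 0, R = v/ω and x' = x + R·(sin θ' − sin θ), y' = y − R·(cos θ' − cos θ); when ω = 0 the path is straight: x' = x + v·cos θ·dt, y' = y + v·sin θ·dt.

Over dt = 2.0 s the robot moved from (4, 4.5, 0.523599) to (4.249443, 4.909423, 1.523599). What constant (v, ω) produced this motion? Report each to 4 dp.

Δθ = 1.523599 − 0.523599 = 1.000000
ω = Δθ/dt = 1.000000/2.0 = 0.5000
R = −Δy/(cos θ' − cos θ) = 0.5000
v = R·ω = 0.5000·0.5000 = 0.2500

v = 0.2500, ω = 0.5000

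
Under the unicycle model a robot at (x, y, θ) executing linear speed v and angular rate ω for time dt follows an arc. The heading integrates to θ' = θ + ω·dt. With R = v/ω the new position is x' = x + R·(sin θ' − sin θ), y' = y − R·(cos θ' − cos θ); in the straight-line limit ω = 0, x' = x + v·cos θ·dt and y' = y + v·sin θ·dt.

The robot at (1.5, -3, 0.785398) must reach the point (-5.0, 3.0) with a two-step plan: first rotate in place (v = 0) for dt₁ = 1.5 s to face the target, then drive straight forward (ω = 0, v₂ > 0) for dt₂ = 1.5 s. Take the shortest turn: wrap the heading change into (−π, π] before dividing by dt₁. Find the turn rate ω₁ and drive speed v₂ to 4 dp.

ω₁ = 1.0739, v₂ = 5.8973

heading to target = atan2(3−-3, -5−1.5) = 2.3962
Δθ = wrap(2.3962 − 0.7854) = 1.6108; ω₁ = Δθ/dt₁ = 1.0739
distance = √((-5−1.5)² + (3−-3)²) = 8.8459; v₂ = distance/dt₂ = 5.8973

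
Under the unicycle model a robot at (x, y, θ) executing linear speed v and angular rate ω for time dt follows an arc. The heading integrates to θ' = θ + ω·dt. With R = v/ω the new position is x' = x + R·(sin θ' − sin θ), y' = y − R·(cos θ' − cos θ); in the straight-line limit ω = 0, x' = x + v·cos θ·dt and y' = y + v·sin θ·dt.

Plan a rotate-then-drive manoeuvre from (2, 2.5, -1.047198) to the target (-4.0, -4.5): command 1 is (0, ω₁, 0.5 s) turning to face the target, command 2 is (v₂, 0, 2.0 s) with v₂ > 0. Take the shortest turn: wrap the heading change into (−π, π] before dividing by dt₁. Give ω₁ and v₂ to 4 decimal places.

heading to target = atan2(-4.5−2.5, -4−2) = -2.2794
Δθ = wrap(-2.2794 − -1.0472) = -1.2322; ω₁ = Δθ/dt₁ = -2.4644
distance = √((-4−2)² + (-4.5−2.5)²) = 9.2195; v₂ = distance/dt₂ = 4.6098

ω₁ = -2.4644, v₂ = 4.6098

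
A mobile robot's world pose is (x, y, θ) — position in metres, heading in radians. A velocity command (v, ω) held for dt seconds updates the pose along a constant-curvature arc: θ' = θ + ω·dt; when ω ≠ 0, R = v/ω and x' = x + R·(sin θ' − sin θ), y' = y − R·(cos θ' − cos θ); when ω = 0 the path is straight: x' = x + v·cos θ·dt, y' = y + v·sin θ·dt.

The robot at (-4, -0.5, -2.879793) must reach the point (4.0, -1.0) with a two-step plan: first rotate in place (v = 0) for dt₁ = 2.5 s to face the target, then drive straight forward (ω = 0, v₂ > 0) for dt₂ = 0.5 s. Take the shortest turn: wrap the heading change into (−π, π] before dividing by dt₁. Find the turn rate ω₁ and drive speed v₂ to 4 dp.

ω₁ = 1.1269, v₂ = 16.0312

heading to target = atan2(-1−-0.5, 4−-4) = -0.0624
Δθ = wrap(-0.0624 − -2.8798) = 2.8174; ω₁ = Δθ/dt₁ = 1.1269
distance = √((4−-4)² + (-1−-0.5)²) = 8.0156; v₂ = distance/dt₂ = 16.0312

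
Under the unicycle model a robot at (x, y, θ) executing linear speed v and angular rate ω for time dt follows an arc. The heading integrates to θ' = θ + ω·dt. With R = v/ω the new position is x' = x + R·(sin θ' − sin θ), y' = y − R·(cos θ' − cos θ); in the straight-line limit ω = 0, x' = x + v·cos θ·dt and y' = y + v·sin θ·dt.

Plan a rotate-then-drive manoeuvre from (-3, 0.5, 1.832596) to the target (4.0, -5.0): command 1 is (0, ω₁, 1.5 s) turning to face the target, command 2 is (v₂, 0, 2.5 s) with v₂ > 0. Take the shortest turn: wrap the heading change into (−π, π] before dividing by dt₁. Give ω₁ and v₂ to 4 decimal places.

heading to target = atan2(-5−0.5, 4−-3) = -0.6660
Δθ = wrap(-0.6660 − 1.8326) = -2.4986; ω₁ = Δθ/dt₁ = -1.6657
distance = √((4−-3)² + (-5−0.5)²) = 8.9022; v₂ = distance/dt₂ = 3.5609

ω₁ = -1.6657, v₂ = 3.5609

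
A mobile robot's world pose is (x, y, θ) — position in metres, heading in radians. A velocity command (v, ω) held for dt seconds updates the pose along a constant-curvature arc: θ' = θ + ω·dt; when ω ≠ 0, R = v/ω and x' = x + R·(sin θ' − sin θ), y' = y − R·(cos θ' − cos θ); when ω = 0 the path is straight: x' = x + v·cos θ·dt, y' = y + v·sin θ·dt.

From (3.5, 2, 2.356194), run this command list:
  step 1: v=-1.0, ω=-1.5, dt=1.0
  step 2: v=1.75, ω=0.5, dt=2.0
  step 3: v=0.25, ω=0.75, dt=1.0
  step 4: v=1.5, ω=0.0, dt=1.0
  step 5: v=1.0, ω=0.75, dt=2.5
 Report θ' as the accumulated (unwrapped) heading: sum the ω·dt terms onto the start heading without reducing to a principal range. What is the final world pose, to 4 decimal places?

(0.8289, 4.4876, 4.4812)

step 1: θ'=0.8562 (R=0.6667) → pose (3.5322, 1.0917, 0.8562)
step 2: θ'=1.8562 (R=3.5000) → pose (4.2469, 4.3707, 1.8562)
step 3: θ'=2.6062 (R=0.3333) → pose (4.0971, 4.5636, 2.6062)
step 4: θ'=2.6062 (straight) → pose (2.8070, 5.3288, 2.6062)
step 5: θ'=4.4812 (R=1.3333) → pose (0.8289, 4.4876, 4.4812)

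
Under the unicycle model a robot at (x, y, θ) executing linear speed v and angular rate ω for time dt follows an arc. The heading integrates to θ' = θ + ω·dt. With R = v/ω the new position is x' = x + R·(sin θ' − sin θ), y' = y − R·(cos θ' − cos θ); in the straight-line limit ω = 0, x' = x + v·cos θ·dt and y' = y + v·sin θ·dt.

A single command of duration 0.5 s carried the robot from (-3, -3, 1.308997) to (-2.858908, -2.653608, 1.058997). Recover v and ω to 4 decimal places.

Δθ = 1.058997 − 1.308997 = -0.250000
ω = Δθ/dt = -0.250000/0.5 = -0.5000
R = −Δy/(cos θ' − cos θ) = -1.5000
v = R·ω = -1.5000·-0.5000 = 0.7500

v = 0.7500, ω = -0.5000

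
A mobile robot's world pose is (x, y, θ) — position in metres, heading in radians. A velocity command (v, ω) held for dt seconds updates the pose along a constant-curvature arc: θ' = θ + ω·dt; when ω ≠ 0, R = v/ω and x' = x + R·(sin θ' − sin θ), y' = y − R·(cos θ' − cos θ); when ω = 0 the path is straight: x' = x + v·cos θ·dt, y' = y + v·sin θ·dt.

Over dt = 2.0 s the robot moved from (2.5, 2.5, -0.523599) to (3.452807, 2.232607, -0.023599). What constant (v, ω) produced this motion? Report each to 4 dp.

v = 0.5000, ω = 0.2500

Δθ = -0.023599 − -0.523599 = 0.500000
ω = Δθ/dt = 0.500000/2.0 = 0.2500
R = Δx/(sin θ' − sin θ) = 2.0000
v = R·ω = 2.0000·0.2500 = 0.5000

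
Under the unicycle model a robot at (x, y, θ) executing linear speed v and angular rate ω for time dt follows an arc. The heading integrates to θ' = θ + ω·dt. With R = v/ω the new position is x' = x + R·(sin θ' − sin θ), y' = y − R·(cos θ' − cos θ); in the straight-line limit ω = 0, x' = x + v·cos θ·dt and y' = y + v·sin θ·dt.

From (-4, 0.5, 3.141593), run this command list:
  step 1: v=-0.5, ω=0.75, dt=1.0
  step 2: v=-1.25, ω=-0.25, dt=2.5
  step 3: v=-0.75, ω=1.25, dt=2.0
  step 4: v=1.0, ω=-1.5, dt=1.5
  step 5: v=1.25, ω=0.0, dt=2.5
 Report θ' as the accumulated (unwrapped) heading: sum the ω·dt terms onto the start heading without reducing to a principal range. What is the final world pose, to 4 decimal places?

(-3.5321, 0.7538, 3.5166)

step 1: θ'=3.8916 (R=-0.6667) → pose (-3.5456, 0.6789, 3.8916)
step 2: θ'=3.2666 (R=5.0000) → pose (-0.7608, 1.9814, 3.2666)
step 3: θ'=5.7666 (R=-0.6000) → pose (-0.5392, 3.0984, 5.7666)
step 4: θ'=3.5166 (R=-0.6667) → pose (-0.6243, 1.8984, 3.5166)
step 5: θ'=3.5166 (straight) → pose (-3.5321, 0.7538, 3.5166)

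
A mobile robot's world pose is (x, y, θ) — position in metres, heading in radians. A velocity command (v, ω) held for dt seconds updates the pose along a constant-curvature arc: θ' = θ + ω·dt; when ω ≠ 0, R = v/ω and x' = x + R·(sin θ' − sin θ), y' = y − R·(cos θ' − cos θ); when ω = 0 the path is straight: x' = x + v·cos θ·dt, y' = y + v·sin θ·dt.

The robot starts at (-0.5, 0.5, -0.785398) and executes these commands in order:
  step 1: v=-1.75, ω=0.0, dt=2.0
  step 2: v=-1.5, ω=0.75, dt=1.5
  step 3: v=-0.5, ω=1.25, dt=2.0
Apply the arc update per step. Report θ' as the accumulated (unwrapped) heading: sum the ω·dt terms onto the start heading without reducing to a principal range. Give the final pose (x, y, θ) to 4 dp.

(-5.0410, 2.6874, 2.8396)

step 1: θ'=-0.7854 (straight) → pose (-2.9749, 2.9749, -0.7854)
step 2: θ'=0.3396 (R=-2.0000) → pose (-5.0553, 3.4464, 0.3396)
step 3: θ'=2.8396 (R=-0.4000) → pose (-5.0410, 2.6874, 2.8396)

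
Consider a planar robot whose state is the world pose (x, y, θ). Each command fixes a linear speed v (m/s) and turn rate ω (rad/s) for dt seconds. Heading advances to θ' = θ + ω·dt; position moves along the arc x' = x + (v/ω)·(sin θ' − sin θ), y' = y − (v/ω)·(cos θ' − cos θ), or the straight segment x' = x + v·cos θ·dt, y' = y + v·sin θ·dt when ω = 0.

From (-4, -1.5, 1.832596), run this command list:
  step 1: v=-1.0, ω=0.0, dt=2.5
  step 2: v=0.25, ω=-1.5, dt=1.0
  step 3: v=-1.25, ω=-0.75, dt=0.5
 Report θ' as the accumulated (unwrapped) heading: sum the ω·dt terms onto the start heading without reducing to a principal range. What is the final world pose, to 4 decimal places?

step 1: θ'=1.8326 (straight) → pose (-3.3530, -3.9148, 1.8326)
step 2: θ'=0.3326 (R=-0.1667) → pose (-3.2464, -3.7141, 0.3326)
step 3: θ'=-0.0424 (R=1.6667) → pose (-3.8612, -3.8040, -0.0424)

(-3.8612, -3.8040, -0.0424)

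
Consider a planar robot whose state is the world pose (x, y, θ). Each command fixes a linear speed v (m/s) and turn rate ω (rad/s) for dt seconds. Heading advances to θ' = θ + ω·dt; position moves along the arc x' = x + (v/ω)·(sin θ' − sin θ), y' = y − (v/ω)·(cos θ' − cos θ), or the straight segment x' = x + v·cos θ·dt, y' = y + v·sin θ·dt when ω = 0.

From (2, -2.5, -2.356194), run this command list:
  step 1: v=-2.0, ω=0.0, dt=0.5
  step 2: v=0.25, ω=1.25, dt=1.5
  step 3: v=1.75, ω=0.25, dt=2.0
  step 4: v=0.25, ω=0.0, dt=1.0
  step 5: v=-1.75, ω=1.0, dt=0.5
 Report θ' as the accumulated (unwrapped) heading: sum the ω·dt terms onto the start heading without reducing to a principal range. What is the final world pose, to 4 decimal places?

step 1: θ'=-2.3562 (straight) → pose (2.7071, -1.7929, -2.3562)
step 2: θ'=-0.4812 (R=0.2000) → pose (2.7560, -2.1116, -0.4812)
step 3: θ'=0.0188 (R=7.0000) → pose (6.1275, -2.9053, 0.0188)
step 4: θ'=0.0188 (straight) → pose (6.3774, -2.9006, 0.0188)
step 5: θ'=0.5188 (R=-1.7500) → pose (5.5426, -3.1305, 0.5188)

(5.5426, -3.1305, 0.5188)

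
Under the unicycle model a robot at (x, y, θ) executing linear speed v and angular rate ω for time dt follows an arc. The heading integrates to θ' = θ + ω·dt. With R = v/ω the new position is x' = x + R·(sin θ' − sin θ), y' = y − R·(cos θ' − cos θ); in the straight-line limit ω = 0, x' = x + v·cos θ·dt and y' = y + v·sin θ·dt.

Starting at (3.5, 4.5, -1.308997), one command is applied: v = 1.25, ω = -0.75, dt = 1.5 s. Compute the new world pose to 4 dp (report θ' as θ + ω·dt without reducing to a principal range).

(2.9735, 2.8021, -2.4340)

θ' = -1.3090 + -0.75·1.5 = -2.4340
R = v/ω = 1.25/-0.75 = -1.6667
x' = 3.5 + -1.6667·(sin -2.4340 − sin -1.3090) = 2.9735
y' = 4.5 − -1.6667·(cos -2.4340 − cos -1.3090) = 2.8021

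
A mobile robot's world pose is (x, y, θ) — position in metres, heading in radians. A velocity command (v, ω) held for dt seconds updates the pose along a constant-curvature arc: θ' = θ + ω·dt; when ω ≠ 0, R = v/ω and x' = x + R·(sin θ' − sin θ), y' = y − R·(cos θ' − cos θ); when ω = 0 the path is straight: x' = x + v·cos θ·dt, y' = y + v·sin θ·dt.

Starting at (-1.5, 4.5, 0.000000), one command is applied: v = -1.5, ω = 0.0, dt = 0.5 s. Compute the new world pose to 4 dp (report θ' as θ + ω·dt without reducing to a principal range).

θ' = 0.0000 + 0.0·0.5 = 0.0000
ω = 0 → straight: x' = -1.5 + -1.5·cos(0.0000)·0.5 = -2.2500
y' = 4.5 + -1.5·sin(0.0000)·0.5 = 4.5000

(-2.2500, 4.5000, 0.0000)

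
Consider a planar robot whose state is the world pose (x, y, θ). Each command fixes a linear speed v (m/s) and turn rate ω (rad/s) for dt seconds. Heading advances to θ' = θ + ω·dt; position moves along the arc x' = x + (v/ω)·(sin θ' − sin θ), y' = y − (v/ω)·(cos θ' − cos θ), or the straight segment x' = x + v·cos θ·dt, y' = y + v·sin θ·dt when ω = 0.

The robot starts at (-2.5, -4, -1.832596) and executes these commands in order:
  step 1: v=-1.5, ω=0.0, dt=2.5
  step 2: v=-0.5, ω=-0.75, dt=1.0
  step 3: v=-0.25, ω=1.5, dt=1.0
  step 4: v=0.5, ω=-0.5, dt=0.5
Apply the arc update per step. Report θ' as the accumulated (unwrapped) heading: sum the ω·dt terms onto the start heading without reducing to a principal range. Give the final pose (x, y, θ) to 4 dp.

step 1: θ'=-1.8326 (straight) → pose (-1.5294, -0.3778, -1.8326)
step 2: θ'=-2.5826 (R=0.6667) → pose (-1.2390, 0.0149, -2.5826)
step 3: θ'=-1.0826 (R=-0.1667) → pose (-1.1802, 0.2343, -1.0826)
step 4: θ'=-1.3326 (R=-1.0000) → pose (-1.0916, 0.0013, -1.3326)

(-1.0916, 0.0013, -1.3326)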